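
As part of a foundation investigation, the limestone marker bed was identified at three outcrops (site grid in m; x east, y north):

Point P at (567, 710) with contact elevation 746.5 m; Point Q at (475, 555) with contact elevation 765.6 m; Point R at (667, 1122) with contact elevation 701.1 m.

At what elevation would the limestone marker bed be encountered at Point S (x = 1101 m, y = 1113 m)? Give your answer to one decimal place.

685.9 m

Let the plane be z = a·x + b·y + c.
Point Q−Point P: −92a − 155b = 19.1;  Point R−Point P: 100a + 412b = −45.4.
Solving gives a = −0.037145, b = −0.101178.
Then c = 746.5 − a·567 − b·710 = 839.40.
At (1101, 1113): z = −40.9 − 112.6 + 839.40 = 685.9 m.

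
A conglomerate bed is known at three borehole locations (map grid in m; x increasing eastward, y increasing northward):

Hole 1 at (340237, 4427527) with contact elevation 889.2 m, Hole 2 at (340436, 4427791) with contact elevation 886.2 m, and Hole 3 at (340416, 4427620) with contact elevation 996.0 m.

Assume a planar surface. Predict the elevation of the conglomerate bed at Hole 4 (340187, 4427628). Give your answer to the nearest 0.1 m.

Two edge vectors: Hole 1→Hole 2 = (199, 264, -3), Hole 1→Hole 3 = (179, 93, 106.8).
Normal n = (Hole 1→Hole 2) × (Hole 1→Hole 3) = (28474.2, -21790.2, -28749).
So ∂z/∂x = −n_x/n_z = 0.990441407 and ∂z/∂y = −n_y/n_z = −0.757946363.
Intercept c from Hole 1: 889.2 − 336984.81 + 3355827.99 = 3019732.38.
At (340187, 4427628): z = 336935.3 − 3355904.5 + 3019732.38 = 763.1 m.

763.1 m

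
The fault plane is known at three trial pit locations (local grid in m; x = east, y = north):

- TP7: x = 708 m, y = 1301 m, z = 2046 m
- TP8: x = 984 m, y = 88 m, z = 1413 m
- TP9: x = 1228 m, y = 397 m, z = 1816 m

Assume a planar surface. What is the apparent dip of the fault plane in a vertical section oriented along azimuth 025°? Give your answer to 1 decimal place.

43.7°

Let the plane be z = a·x + b·y + c.
TP8−TP7: 276a − 1213b = −633;  TP9−TP7: 520a − 904b = −230.
Solving gives a = 0.76915, b = 0.69685.
Unit vector along 025° is (sin 25°, cos 25°) = (0.4226, 0.9063).
Slope in that direction = a·(0.4226) + b·(0.9063) = 0.95662.
Apparent dip = arctan|0.95662| = 43.7° (true dip is 46.1°, so apparent ≤ true as expected).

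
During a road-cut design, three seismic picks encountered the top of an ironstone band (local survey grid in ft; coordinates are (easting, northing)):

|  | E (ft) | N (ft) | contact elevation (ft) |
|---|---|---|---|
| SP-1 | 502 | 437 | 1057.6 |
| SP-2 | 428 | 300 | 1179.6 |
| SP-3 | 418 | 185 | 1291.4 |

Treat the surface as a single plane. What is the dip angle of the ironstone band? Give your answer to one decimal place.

Let the plane be z = a·E + b·N + c.
SP-2−SP-1: −74a − 137b = 122;  SP-3−SP-1: −84a − 252b = 233.8.
Solving gives a = 0.18020, b = −0.98784.
Gradient magnitude |∇z| = √(a² + b²) = √(0.03247 + 0.97583) = 1.00414.
True dip = arctan(1.00414) = 45.1°, dipping toward N (azimuth ≈ 350°).

45.1°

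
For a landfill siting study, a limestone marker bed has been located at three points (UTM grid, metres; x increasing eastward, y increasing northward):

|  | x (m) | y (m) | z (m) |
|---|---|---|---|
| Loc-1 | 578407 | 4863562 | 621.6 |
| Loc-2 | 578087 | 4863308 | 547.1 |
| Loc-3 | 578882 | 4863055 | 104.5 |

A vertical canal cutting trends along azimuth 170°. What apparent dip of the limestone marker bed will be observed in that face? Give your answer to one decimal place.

37.1°

Two edge vectors: Loc-1→Loc-2 = (-320, -254, -74.5), Loc-1→Loc-3 = (475, -507, -517.1).
Normal n = (Loc-1→Loc-2) × (Loc-1→Loc-3) = (93571.9, -200859.5, 282890).
So ∂z/∂x = −n_x/n_z = −0.33077 and ∂z/∂y = −n_y/n_z = 0.71003.
Unit vector along 170° is (sin 170°, cos 170°) = (0.1736, -0.9848).
Slope in that direction = a·(0.1736) + b·(-0.9848) = −0.75668.
Apparent dip = arctan|0.75668| = 37.1° (true dip is 38.1°, so apparent ≤ true as expected).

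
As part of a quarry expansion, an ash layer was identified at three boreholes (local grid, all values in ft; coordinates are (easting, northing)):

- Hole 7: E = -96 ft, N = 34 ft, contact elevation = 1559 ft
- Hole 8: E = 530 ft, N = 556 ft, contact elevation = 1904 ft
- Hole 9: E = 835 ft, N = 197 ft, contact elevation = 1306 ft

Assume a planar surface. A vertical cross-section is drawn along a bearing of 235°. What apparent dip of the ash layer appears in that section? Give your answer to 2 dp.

Let the plane be z = a·E + b·N + c.
Hole 8−Hole 7: 626a + 522b = 345;  Hole 9−Hole 7: 931a + 163b = −253.
Solving gives a = −0.49044, b = 1.24907.
Unit vector along 235° is (sin 235°, cos 235°) = (-0.8192, -0.5736).
Slope in that direction = a·(-0.8192) + b·(-0.5736) = −0.31469.
Apparent dip = arctan|0.31469| = 17.47° (true dip is 53.3°, so apparent ≤ true as expected).

17.47°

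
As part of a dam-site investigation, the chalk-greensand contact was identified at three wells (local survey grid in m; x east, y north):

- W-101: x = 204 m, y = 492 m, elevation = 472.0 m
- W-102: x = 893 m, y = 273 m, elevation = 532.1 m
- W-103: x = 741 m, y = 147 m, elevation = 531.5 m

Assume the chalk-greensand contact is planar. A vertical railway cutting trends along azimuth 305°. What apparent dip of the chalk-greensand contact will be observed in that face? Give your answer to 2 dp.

Two edge vectors: W-101→W-102 = (689, -219, 60.1), W-101→W-103 = (537, -345, 59.5).
Normal n = (W-101→W-102) × (W-101→W-103) = (7704, -8721.8, -120102).
So ∂z/∂x = −n_x/n_z = 0.06415 and ∂z/∂y = −n_y/n_z = −0.07262.
Unit vector along 305° is (sin 305°, cos 305°) = (-0.8192, 0.5736).
Slope in that direction = a·(-0.8192) + b·(0.5736) = −0.09420.
Apparent dip = arctan|0.09420| = 5.38° (true dip is 5.5°, so apparent ≤ true as expected).

5.38°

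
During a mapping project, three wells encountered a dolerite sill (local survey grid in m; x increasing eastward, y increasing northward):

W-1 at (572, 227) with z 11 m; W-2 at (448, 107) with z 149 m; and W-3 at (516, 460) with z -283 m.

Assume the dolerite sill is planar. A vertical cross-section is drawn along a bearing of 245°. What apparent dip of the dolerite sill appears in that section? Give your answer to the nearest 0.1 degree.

24.0°

Two edge vectors: W-1→W-2 = (-124, -120, 138), W-1→W-3 = (-56, 233, -294).
Normal n = (W-1→W-2) × (W-1→W-3) = (3126, -44184, -35612).
So ∂z/∂x = −n_x/n_z = 0.08778 and ∂z/∂y = −n_y/n_z = −1.24071.
Unit vector along 245° is (sin 245°, cos 245°) = (-0.9063, -0.4226).
Slope in that direction = a·(-0.9063) + b·(-0.4226) = 0.44479.
Apparent dip = arctan|0.44479| = 24.0° (true dip is 51.2°, so apparent ≤ true as expected).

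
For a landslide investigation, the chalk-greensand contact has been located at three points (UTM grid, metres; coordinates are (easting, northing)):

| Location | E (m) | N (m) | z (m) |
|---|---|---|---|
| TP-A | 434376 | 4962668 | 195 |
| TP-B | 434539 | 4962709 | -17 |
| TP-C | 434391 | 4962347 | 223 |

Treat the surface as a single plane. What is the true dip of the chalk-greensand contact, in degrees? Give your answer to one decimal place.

Let the plane be z = a·E + b·N + c.
TP-B−TP-A: 163a + 41b = −212;  TP-C−TP-A: 15a − 321b = 28.
Solving gives a = −1.26382, b = −0.14628.
Gradient magnitude |∇z| = √(a² + b²) = √(1.59724 + 0.02140) = 1.27226.
True dip = arctan(1.27226) = 51.8°, dipping toward E (azimuth ≈ 083°).

51.8°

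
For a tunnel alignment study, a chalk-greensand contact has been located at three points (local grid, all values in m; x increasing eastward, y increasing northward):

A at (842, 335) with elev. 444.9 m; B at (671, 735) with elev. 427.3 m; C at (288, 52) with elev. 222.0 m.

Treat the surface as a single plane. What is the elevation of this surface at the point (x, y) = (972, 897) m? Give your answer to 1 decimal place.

549.3 m

Two edge vectors: A→B = (-171, 400, -17.6), A→C = (-554, -283, -222.9).
Normal n = (A→B) × (A→C) = (-94140.8, -28365.5, 269993).
So ∂z/∂x = −n_x/n_z = 0.34868 and ∂z/∂y = −n_y/n_z = 0.10506.
Intercept c from A: 444.9 − 293.59 − 35.20 = 116.12.
At (972, 897): z = 338.9 + 94.2 + 116.12 = 549.3 m.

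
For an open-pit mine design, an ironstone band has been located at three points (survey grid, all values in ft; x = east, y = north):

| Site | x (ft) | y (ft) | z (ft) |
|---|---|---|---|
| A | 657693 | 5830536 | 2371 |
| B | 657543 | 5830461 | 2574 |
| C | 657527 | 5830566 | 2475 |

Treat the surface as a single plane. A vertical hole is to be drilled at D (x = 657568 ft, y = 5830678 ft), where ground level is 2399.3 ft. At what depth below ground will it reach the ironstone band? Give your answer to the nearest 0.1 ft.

77.5 ft

Two edge vectors: A→B = (-150, -75, 203), A→C = (-166, 30, 104).
Normal n = (A→B) × (A→C) = (-13890, -18098, -16950).
So ∂z/∂x = −n_x/n_z = −0.819469027 and ∂z/∂y = −n_y/n_z = −1.067728614.
Intercept c from A: 2371 + 538959.04 + 6225430.12 = 6766760.16.
At (657568, 5830678): z_contact = −538856.61 − 6225581.74 + 6766760.16 = 2321.82 ft.
Depth below ground = 2399.3 − 2321.82 = 77.5 ft.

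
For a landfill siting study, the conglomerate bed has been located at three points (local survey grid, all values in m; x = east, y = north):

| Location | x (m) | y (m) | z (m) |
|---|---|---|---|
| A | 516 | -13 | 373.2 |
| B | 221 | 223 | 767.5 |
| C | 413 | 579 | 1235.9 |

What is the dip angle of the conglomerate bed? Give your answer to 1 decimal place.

Two edge vectors: A→B = (-295, 236, 394.3), A→C = (-103, 592, 862.7).
Normal n = (A→B) × (A→C) = (-29828.4, 213883.6, -150332).
So ∂z/∂x = −n_x/n_z = −0.19842 and ∂z/∂y = −n_y/n_z = 1.42274.
Gradient magnitude |∇z| = √(a² + b²) = √(0.03937 + 2.02419) = 1.43651.
True dip = arctan(1.43651) = 55.2°, dipping toward S (azimuth ≈ 172°).

55.2°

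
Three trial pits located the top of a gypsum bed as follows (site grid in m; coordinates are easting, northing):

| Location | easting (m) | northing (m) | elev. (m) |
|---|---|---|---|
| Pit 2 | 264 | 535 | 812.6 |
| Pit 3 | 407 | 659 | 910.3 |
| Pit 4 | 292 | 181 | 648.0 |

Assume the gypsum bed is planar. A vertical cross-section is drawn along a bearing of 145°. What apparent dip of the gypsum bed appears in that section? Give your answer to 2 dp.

Let the plane be z = a·easting + b·northing + c.
Pit 3−Pit 2: 143a + 124b = 97.7;  Pit 4−Pit 2: 28a − 354b = −164.6.
Solving gives a = 0.26205, b = 0.48570.
Unit vector along 145° is (sin 145°, cos 145°) = (0.5736, -0.8192).
Slope in that direction = a·(0.5736) + b·(-0.8192) = −0.24755.
Apparent dip = arctan|0.24755| = 13.90° (true dip is 28.9°, so apparent ≤ true as expected).

13.90°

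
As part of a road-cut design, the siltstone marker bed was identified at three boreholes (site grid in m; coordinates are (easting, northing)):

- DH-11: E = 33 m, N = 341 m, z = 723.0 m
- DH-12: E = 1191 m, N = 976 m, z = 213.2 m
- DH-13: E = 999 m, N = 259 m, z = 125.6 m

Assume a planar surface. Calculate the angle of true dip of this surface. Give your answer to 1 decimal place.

33.3°

Two edge vectors: DH-11→DH-12 = (1158, 635, -509.8), DH-11→DH-13 = (966, -82, -597.4).
Normal n = (DH-11→DH-12) × (DH-11→DH-13) = (-421152.6, 199322.4, -708366).
So ∂z/∂E = −n_x/n_z = −0.59454 and ∂z/∂N = −n_y/n_z = 0.28138.
Gradient magnitude |∇z| = √(a² + b²) = √(0.35348 + 0.07918) = 0.65777.
True dip = arctan(0.65777) = 33.3°, dipping toward ESE (azimuth ≈ 115°).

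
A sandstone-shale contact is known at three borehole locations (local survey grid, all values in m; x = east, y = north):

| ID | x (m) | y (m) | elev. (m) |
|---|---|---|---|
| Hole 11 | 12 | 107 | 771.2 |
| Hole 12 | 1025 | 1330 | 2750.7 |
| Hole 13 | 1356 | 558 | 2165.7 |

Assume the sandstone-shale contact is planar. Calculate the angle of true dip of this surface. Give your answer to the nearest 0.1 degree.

51.4°

Two edge vectors: Hole 11→Hole 12 = (1013, 1223, 1979.5), Hole 11→Hole 13 = (1344, 451, 1394.5).
Normal n = (Hole 11→Hole 12) × (Hole 11→Hole 13) = (812719, 1247819.5, -1186849).
So ∂z/∂x = −n_x/n_z = 0.68477 and ∂z/∂y = −n_y/n_z = 1.05137.
Gradient magnitude |∇z| = √(a² + b²) = √(0.46891 + 1.10538) = 1.25471.
True dip = arctan(1.25471) = 51.4°, dipping toward SSW (azimuth ≈ 213°).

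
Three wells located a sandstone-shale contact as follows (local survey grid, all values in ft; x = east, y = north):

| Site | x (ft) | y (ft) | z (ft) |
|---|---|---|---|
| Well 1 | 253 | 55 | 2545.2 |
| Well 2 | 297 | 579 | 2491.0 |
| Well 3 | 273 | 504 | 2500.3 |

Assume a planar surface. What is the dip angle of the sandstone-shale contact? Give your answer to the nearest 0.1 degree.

Let the plane be z = a·x + b·y + c.
Well 2−Well 1: 44a + 524b = −54.2;  Well 3−Well 1: 20a + 449b = −44.9.
Solving gives a = −0.08713, b = −0.09612.
Gradient magnitude |∇z| = √(a² + b²) = √(0.00759 + 0.00924) = 0.12973.
True dip = arctan(0.12973) = 7.4°, dipping toward NE (azimuth ≈ 042°).

7.4°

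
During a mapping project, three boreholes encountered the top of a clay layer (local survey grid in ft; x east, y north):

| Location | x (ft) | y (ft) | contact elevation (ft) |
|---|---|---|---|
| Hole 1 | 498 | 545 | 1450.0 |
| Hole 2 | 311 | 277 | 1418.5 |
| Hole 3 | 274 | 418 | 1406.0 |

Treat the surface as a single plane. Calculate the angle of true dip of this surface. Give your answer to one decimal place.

Let the plane be z = a·x + b·y + c.
Hole 2−Hole 1: −187a − 268b = −31.5;  Hole 3−Hole 1: −224a − 127b = −44.
Solving gives a = 0.21474, b = −0.03230.
Gradient magnitude |∇z| = √(a² + b²) = √(0.04611 + 0.00104) = 0.21716.
True dip = arctan(0.21716) = 12.3°, dipping toward W (azimuth ≈ 279°).

12.3°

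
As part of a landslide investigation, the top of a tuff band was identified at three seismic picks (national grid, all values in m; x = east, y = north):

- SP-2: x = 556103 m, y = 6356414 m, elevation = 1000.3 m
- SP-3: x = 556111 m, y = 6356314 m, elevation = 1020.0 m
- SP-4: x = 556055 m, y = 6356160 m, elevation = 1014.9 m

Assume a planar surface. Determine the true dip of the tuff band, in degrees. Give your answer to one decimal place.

Two edge vectors: SP-2→SP-3 = (8, -100, 19.7), SP-2→SP-4 = (-48, -254, 14.6).
Normal n = (SP-2→SP-3) × (SP-2→SP-4) = (3543.8, -1062.4, -6832).
So ∂z/∂x = −n_x/n_z = 0.51871 and ∂z/∂y = −n_y/n_z = −0.15550.
Gradient magnitude |∇z| = √(a² + b²) = √(0.26906 + 0.02418) = 0.54151.
True dip = arctan(0.54151) = 28.4°, dipping toward WNW (azimuth ≈ 287°).

28.4°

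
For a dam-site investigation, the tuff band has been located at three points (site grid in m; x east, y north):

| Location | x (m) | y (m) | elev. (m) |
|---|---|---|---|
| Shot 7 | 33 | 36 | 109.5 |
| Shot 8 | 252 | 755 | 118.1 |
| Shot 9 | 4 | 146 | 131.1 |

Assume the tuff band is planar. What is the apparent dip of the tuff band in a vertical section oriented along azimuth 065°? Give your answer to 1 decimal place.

Two edge vectors: Shot 7→Shot 8 = (219, 719, 8.6), Shot 7→Shot 9 = (-29, 110, 21.6).
Normal n = (Shot 7→Shot 8) × (Shot 7→Shot 9) = (14584.4, -4979.8, 44941).
So ∂z/∂x = −n_x/n_z = −0.32452 and ∂z/∂y = −n_y/n_z = 0.11081.
Unit vector along 065° is (sin 65°, cos 65°) = (0.9063, 0.4226).
Slope in that direction = a·(0.9063) + b·(0.4226) = −0.24729.
Apparent dip = arctan|0.24729| = 13.9° (true dip is 18.9°, so apparent ≤ true as expected).

13.9°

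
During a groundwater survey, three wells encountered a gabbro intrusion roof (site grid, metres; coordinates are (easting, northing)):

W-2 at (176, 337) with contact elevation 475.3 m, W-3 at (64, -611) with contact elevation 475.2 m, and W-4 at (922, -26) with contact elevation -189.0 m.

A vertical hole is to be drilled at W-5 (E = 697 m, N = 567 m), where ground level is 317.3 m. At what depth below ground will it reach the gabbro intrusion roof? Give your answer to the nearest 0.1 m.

257.8 m

Two edge vectors: W-2→W-3 = (-112, -948, -0.1), W-2→W-4 = (746, -363, -664.3).
Normal n = (W-2→W-3) × (W-2→W-4) = (629720.1, -74476.2, 747864).
So ∂z/∂E = −n_x/n_z = −0.84202 and ∂z/∂N = −n_y/n_z = 0.09959.
Intercept c from W-2: 475.3 + 148.20 − 33.56 = 589.94.
At (697, 567): z_contact = −586.89 + 56.46 + 589.94 = 59.51 m.
Depth below ground = 317.3 − 59.51 = 257.8 m.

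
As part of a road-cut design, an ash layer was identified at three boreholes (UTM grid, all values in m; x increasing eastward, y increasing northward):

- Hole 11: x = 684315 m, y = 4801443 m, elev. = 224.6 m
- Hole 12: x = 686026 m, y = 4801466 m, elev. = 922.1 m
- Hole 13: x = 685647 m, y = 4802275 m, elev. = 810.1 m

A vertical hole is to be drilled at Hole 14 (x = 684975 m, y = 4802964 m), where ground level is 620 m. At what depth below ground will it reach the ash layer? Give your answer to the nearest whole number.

47 m

Two edge vectors: Hole 11→Hole 12 = (1711, 23, 697.5), Hole 11→Hole 13 = (1332, 832, 585.5).
Normal n = (Hole 11→Hole 12) × (Hole 11→Hole 13) = (-566853.5, -72720.5, 1392916).
So ∂z/∂x = −n_x/n_z = 0.40695455 and ∂z/∂y = −n_y/n_z = 0.05220738.
Intercept c from Hole 11: 224.6 − 278485.10 − 250670.78 = −528931.28.
At (684975, 4802964): z_contact = 278753.7 + 250750.2 − 528931.28 = 572.6 m.
Depth below ground = 620 − 572.6 = 47 m.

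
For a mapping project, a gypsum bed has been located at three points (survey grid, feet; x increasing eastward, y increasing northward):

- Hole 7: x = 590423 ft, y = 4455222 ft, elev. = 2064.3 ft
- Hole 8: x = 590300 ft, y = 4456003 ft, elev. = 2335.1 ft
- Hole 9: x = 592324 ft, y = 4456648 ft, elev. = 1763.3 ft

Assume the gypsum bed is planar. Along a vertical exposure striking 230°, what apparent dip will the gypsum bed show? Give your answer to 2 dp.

5.81°

Let the plane be z = a·x + b·y + c.
Hole 8−Hole 7: −123a + 781b = 270.8;  Hole 9−Hole 7: 1901a + 1426b = −301.
Solving gives a = −0.37422, b = 0.28780.
Unit vector along 230° is (sin 230°, cos 230°) = (-0.7660, -0.6428).
Slope in that direction = a·(-0.7660) + b·(-0.6428) = 0.10168.
Apparent dip = arctan|0.10168| = 5.81° (true dip is 25.3°, so apparent ≤ true as expected).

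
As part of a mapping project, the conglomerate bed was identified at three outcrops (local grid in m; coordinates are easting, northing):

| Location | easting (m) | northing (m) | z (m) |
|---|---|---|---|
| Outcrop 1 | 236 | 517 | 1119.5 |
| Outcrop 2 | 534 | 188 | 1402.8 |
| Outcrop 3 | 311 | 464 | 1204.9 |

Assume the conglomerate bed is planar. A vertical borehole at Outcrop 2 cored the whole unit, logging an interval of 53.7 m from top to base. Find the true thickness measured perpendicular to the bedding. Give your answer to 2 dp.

Two edge vectors: Outcrop 1→Outcrop 2 = (298, -329, 283.3), Outcrop 1→Outcrop 3 = (75, -53, 85.4).
Normal n = (Outcrop 1→Outcrop 2) × (Outcrop 1→Outcrop 3) = (-13081.7, -4201.7, 8881).
So ∂z/∂easting = −n_x/n_z = 1.47300 and ∂z/∂northing = −n_y/n_z = 0.47311.
|∇z| = √(a²+b²) = 1.54711, so dip δ = arctan(1.54711) = 57.12°.
True thickness = vertical thickness × cos δ = 53.7 × cos 57.12° = 29.15 m.

29.15 m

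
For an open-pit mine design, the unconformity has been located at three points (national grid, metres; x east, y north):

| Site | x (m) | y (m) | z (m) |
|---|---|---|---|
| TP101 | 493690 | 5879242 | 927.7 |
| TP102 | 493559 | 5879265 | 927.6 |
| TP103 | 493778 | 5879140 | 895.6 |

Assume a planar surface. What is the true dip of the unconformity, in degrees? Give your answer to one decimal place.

20.7°

Let the plane be z = a·x + b·y + c.
TP102−TP101: −131a + 23b = −0.1;  TP103−TP101: 88a − 102b = −32.1.
Solving gives a = 0.06602, b = 0.37166.
Gradient magnitude |∇z| = √(a² + b²) = √(0.00436 + 0.13813) = 0.37748.
True dip = arctan(0.37748) = 20.7°, dipping toward S (azimuth ≈ 190°).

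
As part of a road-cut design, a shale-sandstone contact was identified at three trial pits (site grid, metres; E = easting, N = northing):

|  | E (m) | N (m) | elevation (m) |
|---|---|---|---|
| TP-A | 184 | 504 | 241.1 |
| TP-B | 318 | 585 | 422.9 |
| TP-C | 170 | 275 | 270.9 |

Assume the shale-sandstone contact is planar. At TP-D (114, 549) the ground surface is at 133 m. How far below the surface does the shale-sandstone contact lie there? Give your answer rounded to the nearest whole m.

6 m

Two edge vectors: TP-A→TP-B = (134, 81, 181.8), TP-A→TP-C = (-14, -229, 29.8).
Normal n = (TP-A→TP-B) × (TP-A→TP-C) = (44046, -6538.4, -29552).
So ∂z/∂E = −n_x/n_z = 1.49046 and ∂z/∂N = −n_y/n_z = −0.22125.
Intercept c from TP-A: 241.1 − 274.24 + 111.51 = 78.37.
At (114, 549): z_contact = 169.9 − 121.5 + 78.37 = 126.8 m.
Depth below ground = 133 − 126.8 = 6 m.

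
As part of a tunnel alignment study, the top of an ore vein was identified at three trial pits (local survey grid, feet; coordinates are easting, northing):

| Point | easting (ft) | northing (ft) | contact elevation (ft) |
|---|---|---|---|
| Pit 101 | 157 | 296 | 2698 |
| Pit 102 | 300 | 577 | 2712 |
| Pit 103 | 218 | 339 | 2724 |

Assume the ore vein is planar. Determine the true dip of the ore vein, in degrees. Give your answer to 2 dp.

Two edge vectors: Pit 101→Pit 102 = (143, 281, 14), Pit 101→Pit 103 = (61, 43, 26).
Normal n = (Pit 101→Pit 102) × (Pit 101→Pit 103) = (6704, -2864, -10992).
So ∂z/∂easting = −n_x/n_z = 0.60990 and ∂z/∂northing = −n_y/n_z = −0.26055.
Gradient magnitude |∇z| = √(a² + b²) = √(0.37198 + 0.06789) = 0.66322.
True dip = arctan(0.66322) = 33.55°, dipping toward WNW (azimuth ≈ 293°).

33.55°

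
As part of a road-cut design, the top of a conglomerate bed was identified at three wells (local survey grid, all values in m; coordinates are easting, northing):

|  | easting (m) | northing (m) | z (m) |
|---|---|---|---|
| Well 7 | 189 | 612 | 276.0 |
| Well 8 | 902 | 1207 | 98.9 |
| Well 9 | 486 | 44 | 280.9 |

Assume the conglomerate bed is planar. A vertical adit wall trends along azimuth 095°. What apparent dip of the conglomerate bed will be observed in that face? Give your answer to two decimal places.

Let the plane be z = a·easting + b·northing + c.
Well 8−Well 7: 713a + 595b = −177.1;  Well 9−Well 7: 297a − 568b = 4.9.
Solving gives a = −0.16792, b = −0.09643.
Unit vector along 095° is (sin 95°, cos 95°) = (0.9962, -0.0872).
Slope in that direction = a·(0.9962) + b·(-0.0872) = −0.15887.
Apparent dip = arctan|0.15887| = 9.03° (true dip is 11.0°, so apparent ≤ true as expected).

9.03°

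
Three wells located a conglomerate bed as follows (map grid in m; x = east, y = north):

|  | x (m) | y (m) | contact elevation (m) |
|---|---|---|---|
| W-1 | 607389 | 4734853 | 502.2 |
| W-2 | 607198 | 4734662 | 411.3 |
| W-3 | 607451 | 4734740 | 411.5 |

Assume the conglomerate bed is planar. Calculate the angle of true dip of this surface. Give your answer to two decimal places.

Two edge vectors: W-1→W-2 = (-191, -191, -90.9), W-1→W-3 = (62, -113, -90.7).
Normal n = (W-1→W-2) × (W-1→W-3) = (7052, -22959.5, 33425).
So ∂z/∂x = −n_x/n_z = −0.21098 and ∂z/∂y = −n_y/n_z = 0.68690.
Gradient magnitude |∇z| = √(a² + b²) = √(0.04451 + 0.47183) = 0.71857.
True dip = arctan(0.71857) = 35.70°, dipping toward SSE (azimuth ≈ 163°).

35.70°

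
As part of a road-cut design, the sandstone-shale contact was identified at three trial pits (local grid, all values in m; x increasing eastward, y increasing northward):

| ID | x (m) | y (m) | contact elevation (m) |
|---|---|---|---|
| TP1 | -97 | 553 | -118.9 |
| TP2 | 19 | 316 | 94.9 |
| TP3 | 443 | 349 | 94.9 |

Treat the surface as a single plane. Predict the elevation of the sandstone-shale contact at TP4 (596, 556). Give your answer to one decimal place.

-74.6 m

Let the plane be z = a·x + b·y + c.
TP2−TP1: 116a − 237b = 213.8;  TP3−TP1: 540a − 204b = 213.8.
Solving gives a = 0.06763, b = −0.86901.
Then c = -118.9 − a·-97 − b·553 = 368.22.
At (596, 556): z = 40.3 − 483.2 + 368.22 = -74.6 m.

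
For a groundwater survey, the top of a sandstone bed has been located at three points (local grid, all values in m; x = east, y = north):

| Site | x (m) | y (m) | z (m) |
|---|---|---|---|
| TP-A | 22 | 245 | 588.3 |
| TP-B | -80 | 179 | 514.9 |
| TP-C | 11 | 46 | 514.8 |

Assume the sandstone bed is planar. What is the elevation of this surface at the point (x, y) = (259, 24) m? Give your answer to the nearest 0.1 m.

630.9 m

Let the plane be z = a·x + b·y + c.
TP-B−TP-A: −102a − 66b = −73.4;  TP-C−TP-A: −11a − 199b = −73.5.
Solving gives a = 0.49845, b = 0.34179.
Then c = 588.3 − a·22 − b·245 = 493.59.
At (259, 24): z = 129.1 + 8.2 + 493.59 = 630.9 m.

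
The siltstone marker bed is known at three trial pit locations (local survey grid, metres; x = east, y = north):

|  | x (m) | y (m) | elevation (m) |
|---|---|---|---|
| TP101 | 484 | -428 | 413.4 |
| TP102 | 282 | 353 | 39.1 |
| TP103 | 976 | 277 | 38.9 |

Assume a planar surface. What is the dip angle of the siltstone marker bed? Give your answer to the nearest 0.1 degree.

Let the plane be z = a·x + b·y + c.
TP102−TP101: −202a + 781b = −374.3;  TP103−TP101: 492a + 705b = −374.5.
Solving gives a = −0.05431, b = −0.49330.
Gradient magnitude |∇z| = √(a² + b²) = √(0.00295 + 0.24335) = 0.49628.
True dip = arctan(0.49628) = 26.4°, dipping toward N (azimuth ≈ 006°).

26.4°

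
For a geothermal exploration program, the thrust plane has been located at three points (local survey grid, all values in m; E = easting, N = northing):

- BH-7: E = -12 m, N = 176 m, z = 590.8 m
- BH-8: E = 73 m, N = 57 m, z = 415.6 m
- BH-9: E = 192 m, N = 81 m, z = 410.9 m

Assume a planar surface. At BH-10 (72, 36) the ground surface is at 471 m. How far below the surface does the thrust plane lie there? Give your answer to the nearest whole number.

82 m

Two edge vectors: BH-7→BH-8 = (85, -119, -175.2), BH-7→BH-9 = (204, -95, -179.9).
Normal n = (BH-7→BH-8) × (BH-7→BH-9) = (4764.1, -20449.3, 16201).
So ∂z/∂E = −n_x/n_z = −0.29406 and ∂z/∂N = −n_y/n_z = 1.26222.
Intercept c from BH-7: 590.8 − 3.53 − 222.15 = 365.12.
At (72, 36): z_contact = −21.2 + 45.4 + 365.12 = 389.4 m.
Depth below ground = 471 − 389.4 = 82 m.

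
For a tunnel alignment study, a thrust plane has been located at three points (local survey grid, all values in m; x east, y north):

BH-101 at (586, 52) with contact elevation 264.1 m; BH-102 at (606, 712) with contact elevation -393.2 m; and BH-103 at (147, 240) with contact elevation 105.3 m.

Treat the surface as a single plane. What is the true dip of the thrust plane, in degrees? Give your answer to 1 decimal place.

44.9°

Let the plane be z = a·x + b·y + c.
BH-102−BH-101: 20a + 660b = −657.3;  BH-103−BH-101: −439a + 188b = −158.8.
Solving gives a = −0.06393, b = −0.99397.
Gradient magnitude |∇z| = √(a² + b²) = √(0.00409 + 0.98798) = 0.99603.
True dip = arctan(0.99603) = 44.9°, dipping toward N (azimuth ≈ 004°).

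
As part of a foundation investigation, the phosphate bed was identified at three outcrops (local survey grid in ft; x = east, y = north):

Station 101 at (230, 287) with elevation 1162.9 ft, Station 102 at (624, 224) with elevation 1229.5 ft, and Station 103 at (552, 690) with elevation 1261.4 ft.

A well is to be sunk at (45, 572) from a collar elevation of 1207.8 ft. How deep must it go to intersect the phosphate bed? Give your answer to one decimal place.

Let the plane be z = a·x + b·y + c.
Station 102−Station 101: 394a − 63b = 66.6;  Station 103−Station 101: 322a + 403b = 98.5.
Solving gives a = 0.18454, b = 0.09697.
Then c = 1162.9 − a·230 − b·287 = 1092.63.
At (45, 572): z_contact = 8.30 + 55.47 + 1092.63 = 1156.40 ft.
Depth below ground = 1207.8 − 1156.40 = 51.4 ft.

51.4 ft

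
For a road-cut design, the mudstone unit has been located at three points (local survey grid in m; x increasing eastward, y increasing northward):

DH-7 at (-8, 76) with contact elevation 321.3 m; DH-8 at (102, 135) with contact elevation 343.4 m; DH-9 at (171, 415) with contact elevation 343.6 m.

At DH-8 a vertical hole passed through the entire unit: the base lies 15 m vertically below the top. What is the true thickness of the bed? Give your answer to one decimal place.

Two edge vectors: DH-7→DH-8 = (110, 59, 22.1), DH-7→DH-9 = (179, 339, 22.3).
Normal n = (DH-7→DH-8) × (DH-7→DH-9) = (-6176.2, 1502.9, 26729).
So ∂z/∂x = −n_x/n_z = 0.23107 and ∂z/∂y = −n_y/n_z = −0.05623.
|∇z| = √(a²+b²) = 0.23781, so dip δ = arctan(0.23781) = 13.38°.
True thickness = vertical thickness × cos δ = 15 × cos 13.38° = 14.6 m.

14.6 m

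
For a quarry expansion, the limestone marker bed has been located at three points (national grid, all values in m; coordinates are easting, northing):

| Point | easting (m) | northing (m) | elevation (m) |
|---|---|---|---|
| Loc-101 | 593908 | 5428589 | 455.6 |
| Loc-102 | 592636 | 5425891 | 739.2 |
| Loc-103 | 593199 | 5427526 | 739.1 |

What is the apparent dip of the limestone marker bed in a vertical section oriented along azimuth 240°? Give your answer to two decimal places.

29.83°

Let the plane be z = a·easting + b·northing + c.
Loc-102−Loc-101: −1272a − 2698b = 283.6;  Loc-103−Loc-101: −709a − 1063b = 283.5.
Solving gives a = −0.82643, b = 0.28451.
Unit vector along 240° is (sin 240°, cos 240°) = (-0.8660, -0.5000).
Slope in that direction = a·(-0.8660) + b·(-0.5000) = 0.57345.
Apparent dip = arctan|0.57345| = 29.83° (true dip is 41.2°, so apparent ≤ true as expected).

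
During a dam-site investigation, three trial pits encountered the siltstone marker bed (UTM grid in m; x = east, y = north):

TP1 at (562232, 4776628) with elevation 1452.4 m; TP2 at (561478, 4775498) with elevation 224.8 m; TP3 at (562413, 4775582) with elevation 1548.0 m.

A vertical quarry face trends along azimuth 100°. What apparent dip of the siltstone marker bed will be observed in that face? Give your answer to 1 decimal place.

53.6°

Two edge vectors: TP1→TP2 = (-754, -1130, -1227.6), TP1→TP3 = (181, -1046, 95.6).
Normal n = (TP1→TP2) × (TP1→TP3) = (-1392097.6, -150113.2, 993214).
So ∂z/∂x = −n_x/n_z = 1.40161 and ∂z/∂y = −n_y/n_z = 0.15114.
Unit vector along 100° is (sin 100°, cos 100°) = (0.9848, -0.1736).
Slope in that direction = a·(0.9848) + b·(-0.1736) = 1.35407.
Apparent dip = arctan|1.35407| = 53.6° (true dip is 54.6°, so apparent ≤ true as expected).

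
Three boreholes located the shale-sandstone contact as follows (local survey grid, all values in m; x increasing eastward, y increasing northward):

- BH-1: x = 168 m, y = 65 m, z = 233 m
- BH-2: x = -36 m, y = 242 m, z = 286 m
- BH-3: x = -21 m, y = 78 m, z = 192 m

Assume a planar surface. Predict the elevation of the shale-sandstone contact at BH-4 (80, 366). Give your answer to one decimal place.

Two edge vectors: BH-1→BH-2 = (-204, 177, 53), BH-1→BH-3 = (-189, 13, -41).
Normal n = (BH-1→BH-2) × (BH-1→BH-3) = (-7946, -18381, 30801).
So ∂z/∂x = −n_x/n_z = 0.25798 and ∂z/∂y = −n_y/n_z = 0.59677.
Intercept c from BH-1: 233 − 43.34 − 38.79 = 150.87.
At (80, 366): z = 20.6 + 218.4 + 150.87 = 389.9 m.

389.9 m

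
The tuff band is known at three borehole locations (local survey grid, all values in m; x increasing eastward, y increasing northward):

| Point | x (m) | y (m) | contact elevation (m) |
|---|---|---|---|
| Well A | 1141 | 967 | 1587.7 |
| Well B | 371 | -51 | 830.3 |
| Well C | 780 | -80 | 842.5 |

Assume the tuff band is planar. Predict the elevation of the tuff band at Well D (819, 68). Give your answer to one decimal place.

Two edge vectors: Well A→Well B = (-770, -1018, -757.4), Well A→Well C = (-361, -1047, -745.2).
Normal n = (Well A→Well B) × (Well A→Well C) = (-34384.2, -300382.6, 438692).
So ∂z/∂x = −n_x/n_z = 0.078379 and ∂z/∂y = −n_y/n_z = 0.684723.
Intercept c from Well A: 1587.7 − 89.43 − 662.13 = 836.14.
At (819, 68): z = 64.2 + 46.6 + 836.14 = 946.9 m.

946.9 m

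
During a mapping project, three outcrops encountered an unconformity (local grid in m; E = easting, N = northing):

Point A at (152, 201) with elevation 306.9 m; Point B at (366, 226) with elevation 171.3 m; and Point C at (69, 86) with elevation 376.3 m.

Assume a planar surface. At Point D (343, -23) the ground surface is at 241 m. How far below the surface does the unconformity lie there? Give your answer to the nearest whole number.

16 m

Let the plane be z = a·E + b·N + c.
Point B−Point A: 214a + 25b = −135.6;  Point C−Point A: −83a − 115b = 69.4.
Solving gives a = −0.61500, b = −0.15961.
Then c = 306.9 − a·152 − b·201 = 432.46.
At (343, -23): z_contact = −210.9 + 3.7 + 432.46 = 225.2 m.
Depth below ground = 241 − 225.2 = 16 m.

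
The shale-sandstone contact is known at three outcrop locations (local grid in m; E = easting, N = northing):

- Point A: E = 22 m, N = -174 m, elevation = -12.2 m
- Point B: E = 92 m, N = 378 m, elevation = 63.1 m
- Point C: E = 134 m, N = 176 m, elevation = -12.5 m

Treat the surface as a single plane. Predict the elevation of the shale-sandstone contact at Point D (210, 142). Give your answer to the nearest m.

Two edge vectors: Point A→Point B = (70, 552, 75.3), Point A→Point C = (112, 350, -0.3).
Normal n = (Point A→Point B) × (Point A→Point C) = (-26520.6, 8454.6, -37324).
So ∂z/∂E = −n_x/n_z = −0.71055 and ∂z/∂N = −n_y/n_z = 0.22652.
Intercept c from Point A: -12.2 + 15.63 + 39.41 = 42.85.
At (210, 142): z = −149.2 + 32.2 + 42.85 = -74.2 m.

-74 m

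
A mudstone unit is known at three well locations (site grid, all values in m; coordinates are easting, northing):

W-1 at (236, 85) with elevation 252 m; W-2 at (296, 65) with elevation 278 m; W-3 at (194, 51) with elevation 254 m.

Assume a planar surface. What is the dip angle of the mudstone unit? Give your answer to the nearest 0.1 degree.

Two edge vectors: W-1→W-2 = (60, -20, 26), W-1→W-3 = (-42, -34, 2).
Normal n = (W-1→W-2) × (W-1→W-3) = (844, -1212, -2880).
So ∂z/∂easting = −n_x/n_z = 0.29306 and ∂z/∂northing = −n_y/n_z = −0.42083.
Gradient magnitude |∇z| = √(a² + b²) = √(0.08588 + 0.17710) = 0.51282.
True dip = arctan(0.51282) = 27.1°, dipping toward NW (azimuth ≈ 325°).

27.1°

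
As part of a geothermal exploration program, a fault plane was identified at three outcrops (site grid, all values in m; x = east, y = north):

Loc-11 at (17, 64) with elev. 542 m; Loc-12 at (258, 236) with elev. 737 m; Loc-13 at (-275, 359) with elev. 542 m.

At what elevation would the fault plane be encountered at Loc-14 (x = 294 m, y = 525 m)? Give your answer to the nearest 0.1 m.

Two edge vectors: Loc-11→Loc-12 = (241, 172, 195), Loc-11→Loc-13 = (-292, 295, 0).
Normal n = (Loc-11→Loc-12) × (Loc-11→Loc-13) = (-57525, -56940, 121319).
So ∂z/∂x = −n_x/n_z = 0.47416 and ∂z/∂y = −n_y/n_z = 0.46934.
Intercept c from Loc-11: 542 − 8.06 − 30.04 = 503.90.
At (294, 525): z = 139.4 + 246.4 + 503.90 = 889.7 m.

889.7 m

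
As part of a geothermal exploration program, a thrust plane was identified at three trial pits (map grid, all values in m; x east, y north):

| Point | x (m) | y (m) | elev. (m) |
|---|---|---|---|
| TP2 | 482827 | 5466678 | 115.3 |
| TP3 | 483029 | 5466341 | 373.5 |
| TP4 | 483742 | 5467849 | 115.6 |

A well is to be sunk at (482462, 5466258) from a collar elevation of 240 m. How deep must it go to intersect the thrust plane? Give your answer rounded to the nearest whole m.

Two edge vectors: TP2→TP3 = (202, -337, 258.2), TP2→TP4 = (915, 1171, 0.3).
Normal n = (TP2→TP3) × (TP2→TP4) = (-302453.3, 236192.4, 544897).
So ∂z/∂x = −n_x/n_z = 0.55506509 and ∂z/∂y = −n_y/n_z = −0.43346247.
Intercept c from TP2: 115.3 − 268000.41 + 2369599.75 = 2101714.64.
At (482462, 5466258): z_contact = 267797.8 − 2369417.7 + 2101714.64 = 94.8 m.
Depth below ground = 240 − 94.8 = 145 m.

145 m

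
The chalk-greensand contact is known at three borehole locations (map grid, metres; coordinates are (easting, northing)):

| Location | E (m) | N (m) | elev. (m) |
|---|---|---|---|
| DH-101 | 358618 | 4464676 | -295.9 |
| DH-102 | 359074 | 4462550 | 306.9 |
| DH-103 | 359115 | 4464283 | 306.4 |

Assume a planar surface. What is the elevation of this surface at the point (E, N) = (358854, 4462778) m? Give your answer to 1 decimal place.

38.8 m

Two edge vectors: DH-101→DH-102 = (456, -2126, 602.8), DH-101→DH-103 = (497, -393, 602.3).
Normal n = (DH-101→DH-102) × (DH-101→DH-103) = (-1043589.4, 24942.8, 877414).
So ∂z/∂E = −n_x/n_z = 1.189392237 and ∂z/∂N = −n_y/n_z = −0.028427629.
Intercept c from DH-101: -295.9 − 426537.47 + 126920.15 = −299913.21.
At (358854, 4462778): z = 426818.2 − 126866.2 − 299913.21 = 38.8 m.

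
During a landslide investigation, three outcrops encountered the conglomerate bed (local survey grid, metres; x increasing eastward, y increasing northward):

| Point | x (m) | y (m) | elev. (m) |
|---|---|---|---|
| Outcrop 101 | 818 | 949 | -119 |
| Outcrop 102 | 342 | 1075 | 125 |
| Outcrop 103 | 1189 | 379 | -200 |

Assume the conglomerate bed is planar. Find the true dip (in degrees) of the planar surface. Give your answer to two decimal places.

31.75°

Let the plane be z = a·x + b·y + c.
Outcrop 102−Outcrop 101: −476a + 126b = 244;  Outcrop 103−Outcrop 101: 371a − 570b = −81.
Solving gives a = −0.57386, b = −0.23141.
Gradient magnitude |∇z| = √(a² + b²) = √(0.32932 + 0.05355) = 0.61876.
True dip = arctan(0.61876) = 31.75°, dipping toward ENE (azimuth ≈ 068°).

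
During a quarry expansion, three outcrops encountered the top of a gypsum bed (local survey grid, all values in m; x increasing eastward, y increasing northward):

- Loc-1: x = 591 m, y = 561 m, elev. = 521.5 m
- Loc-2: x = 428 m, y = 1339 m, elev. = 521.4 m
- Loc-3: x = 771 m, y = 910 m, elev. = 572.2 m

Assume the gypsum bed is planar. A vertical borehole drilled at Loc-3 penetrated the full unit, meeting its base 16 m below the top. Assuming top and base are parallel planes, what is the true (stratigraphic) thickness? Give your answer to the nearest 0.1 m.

Let the plane be z = a·x + b·y + c.
Loc-2−Loc-1: −163a + 778b = −0.1;  Loc-3−Loc-1: 180a + 349b = 50.7.
Solving gives a = 0.20048, b = 0.04187.
|∇z| = √(a²+b²) = 0.20480, so dip δ = arctan(0.20480) = 11.57°.
True thickness = vertical thickness × cos δ = 16 × cos 11.57° = 15.7 m.

15.7 m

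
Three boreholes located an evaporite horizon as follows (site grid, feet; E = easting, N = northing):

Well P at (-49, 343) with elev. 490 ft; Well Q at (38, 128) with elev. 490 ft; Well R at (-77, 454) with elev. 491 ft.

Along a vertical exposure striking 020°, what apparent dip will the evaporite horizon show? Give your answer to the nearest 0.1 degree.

Let the plane be z = a·E + b·N + c.
Well Q−Well P: 87a − 215b = 0;  Well R−Well P: −28a + 111b = 1.
Solving gives a = 0.05911, b = 0.02392.
Unit vector along 020° is (sin 20°, cos 20°) = (0.3420, 0.9397).
Slope in that direction = a·(0.3420) + b·(0.9397) = 0.04270.
Apparent dip = arctan|0.04270| = 2.4° (true dip is 3.6°, so apparent ≤ true as expected).

2.4°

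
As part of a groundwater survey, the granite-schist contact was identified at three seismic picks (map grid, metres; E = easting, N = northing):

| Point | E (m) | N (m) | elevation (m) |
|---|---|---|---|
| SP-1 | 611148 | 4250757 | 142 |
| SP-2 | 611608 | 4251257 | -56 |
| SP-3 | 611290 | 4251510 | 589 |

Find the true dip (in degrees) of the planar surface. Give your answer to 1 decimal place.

Let the plane be z = a·E + b·N + c.
SP-2−SP-1: 460a + 500b = −198;  SP-3−SP-1: 142a + 753b = 447.
Solving gives a = −1.35302, b = 0.84878.
Gradient magnitude |∇z| = √(a² + b²) = √(1.83066 + 0.72042) = 1.59721.
True dip = arctan(1.59721) = 57.9°, dipping toward ESE (azimuth ≈ 122°).

57.9°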